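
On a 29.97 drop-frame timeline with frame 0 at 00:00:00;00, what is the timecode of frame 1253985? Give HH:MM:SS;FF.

11:37:21;11

Ten DF minutes hold 17982 frames, so frame 1253985 lies in block 69 (frames 1240758–1258739) with 13227 frames into that block.
The block's first minute is 1800 frames and the rest 1798 each; 13227 frames reaches minute 7, so 69 × 18 + 7 × 2 = 1256 labels have been skipped so far.
Adding those back, label number 1253985 + 1256 = 1255241 at 30 labels/s is 41841 s + 11 f = 11 h 37 min 21 s frame 11, i.e. 11:37:21;11.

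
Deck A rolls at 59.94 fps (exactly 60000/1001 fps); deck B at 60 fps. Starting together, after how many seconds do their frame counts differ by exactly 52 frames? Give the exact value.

13013/15 seconds

The gap grows by |60 − 60000/1001| = 60/1001 frames per second.
Time for a 52-frame gap: 52 ÷ (60/1001) = 13013/15 s.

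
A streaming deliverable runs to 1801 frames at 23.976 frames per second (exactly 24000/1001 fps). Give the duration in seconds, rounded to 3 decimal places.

Running time = 1801 × 1001/24000 = 1802801/24000 s ≈ 75.117 s.

75.117 seconds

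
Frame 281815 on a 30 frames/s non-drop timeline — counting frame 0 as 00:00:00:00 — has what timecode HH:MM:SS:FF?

281815 ÷ 30 = 9393 full seconds, remainder 25 frames.
9393 s = 2 h 36 min 33 s.
Timecode: 02:36:33:25.

02:36:33:25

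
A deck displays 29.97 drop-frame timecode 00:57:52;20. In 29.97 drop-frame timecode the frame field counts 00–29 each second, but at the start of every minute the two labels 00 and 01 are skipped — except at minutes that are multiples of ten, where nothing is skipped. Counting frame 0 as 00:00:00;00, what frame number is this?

104076

As if non-drop at 30 labels/s: (0 × 3600 + 57 × 60 + 52) × 30 + 20 = 104180.
Minute boundaries passed: 57; those not divisible by 10: 57 − 5 = 52; dropped labels = 2 × 52 = 104.
Actual frame index = 104180 − 104 = 104076.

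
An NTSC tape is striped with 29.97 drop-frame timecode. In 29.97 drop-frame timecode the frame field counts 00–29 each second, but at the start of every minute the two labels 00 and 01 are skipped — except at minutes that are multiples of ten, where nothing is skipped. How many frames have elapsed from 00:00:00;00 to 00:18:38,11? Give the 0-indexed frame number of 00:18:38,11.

33517

Complete 10-minute blocks: 1, each 17982 frames → 17982.
Remaining 8 whole minutes in the current block: 1800 + 7 × 1798 = 14386 frames.
Within the current minute: 38 × 30 + 11 − 2 = 1149 (labels ;00/;01 skipped at this minute). Total = 17982 + 14386 + 1149 = 33517.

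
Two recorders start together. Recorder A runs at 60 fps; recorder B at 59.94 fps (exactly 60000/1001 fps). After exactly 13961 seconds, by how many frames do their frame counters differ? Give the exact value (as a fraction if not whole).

A emits 60 × 13961 = 837660 frames; B emits 60000/1001 × 13961 = 837660000/1001.
Difference = 837660/1001 frames (≈ 836.8232); B is behind A.

837660/1001 frames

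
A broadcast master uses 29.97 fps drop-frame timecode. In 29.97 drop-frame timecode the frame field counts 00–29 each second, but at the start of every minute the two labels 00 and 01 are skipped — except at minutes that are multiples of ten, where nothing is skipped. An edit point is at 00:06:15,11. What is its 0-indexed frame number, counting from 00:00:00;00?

As if non-drop at 30 labels/s: (0 × 3600 + 6 × 60 + 15) × 30 + 11 = 11261.
Minute boundaries passed: 6; those not divisible by 10: 6 − 0 = 6; dropped labels = 2 × 6 = 12.
Actual frame index = 11261 − 12 = 11249.

11249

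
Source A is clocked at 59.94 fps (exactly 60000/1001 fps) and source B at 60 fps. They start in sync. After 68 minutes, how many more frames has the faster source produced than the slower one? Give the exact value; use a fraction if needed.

244800/1001 frames

68 min = 4080 s.
A emits 60000/1001 × 4080 = 244800000/1001 frames; B emits 60 × 4080 = 244800.
Difference = 244800/1001 frames (≈ 244.5554); B is ahead of A.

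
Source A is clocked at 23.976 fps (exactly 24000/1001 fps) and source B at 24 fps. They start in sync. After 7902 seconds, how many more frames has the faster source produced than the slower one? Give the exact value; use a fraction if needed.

189648/1001 frames

A emits 24000/1001 × 7902 = 189648000/1001 frames; B emits 24 × 7902 = 189648.
Difference = 189648/1001 frames (≈ 189.4585); B is ahead of A.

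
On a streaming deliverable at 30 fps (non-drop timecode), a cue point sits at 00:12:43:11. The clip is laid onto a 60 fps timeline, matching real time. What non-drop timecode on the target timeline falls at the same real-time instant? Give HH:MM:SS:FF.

Source frame index: (0×3600 + 12×60 + 43) × 30 + 11 = 22901.
Real time: 22901 / (30) = 22901/30 s.
Target frame: (22901/30) × (60) = 45802.
At 60 labels/s: frame 45802 → 00:12:43:22.

00:12:43:22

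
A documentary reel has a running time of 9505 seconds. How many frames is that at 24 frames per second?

Frames = 9505 × 24 = 228120.

228120 frames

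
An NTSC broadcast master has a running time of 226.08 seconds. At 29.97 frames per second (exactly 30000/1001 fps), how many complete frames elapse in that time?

6775 frames

Frames = 226.08 × 30000/1001 = 6782400/1001 ≈ 6775.6244.
Complete frames: 6775.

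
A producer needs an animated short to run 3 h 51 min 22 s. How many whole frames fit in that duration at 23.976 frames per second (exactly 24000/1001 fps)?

332835 frames

3 h 51 min 22 s = 13882 s.
Frames = 13882 × 24000/1001 = 30288000/91 ≈ 332835.1648.
Complete frames: 332835.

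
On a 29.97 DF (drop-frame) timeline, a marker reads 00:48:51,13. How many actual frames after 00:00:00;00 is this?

87855

Complete 10-minute blocks: 4, each 17982 frames → 71928.
Remaining 8 whole minutes in the current block: 1800 + 7 × 1798 = 14386 frames.
Within the current minute: 51 × 30 + 13 − 2 = 1541 (labels ;00/;01 skipped at this minute). Total = 71928 + 14386 + 1541 = 87855.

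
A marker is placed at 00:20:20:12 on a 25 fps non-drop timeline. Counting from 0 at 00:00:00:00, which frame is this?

Total seconds to the label: (0 × 3600 + 20 × 60 + 20) = 1220.
Frame index = 1220 × 25 + 12 = 30512.

frame 30512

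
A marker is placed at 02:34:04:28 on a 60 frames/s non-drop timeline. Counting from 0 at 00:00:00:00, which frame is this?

frame 554668

Total seconds to the label: (2 × 3600 + 34 × 60 + 4) = 9244.
Frame index = 9244 × 60 + 28 = 554668.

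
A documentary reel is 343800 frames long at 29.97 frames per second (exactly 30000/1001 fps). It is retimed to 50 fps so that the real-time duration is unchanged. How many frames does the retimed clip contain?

Target frames = source frames × (target rate / source rate) = 343800 × (50)/(30000/1001) = 343800 × 1001/600 = 573573.

573573 frames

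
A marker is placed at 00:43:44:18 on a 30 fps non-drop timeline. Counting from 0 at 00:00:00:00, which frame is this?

frame 78738

Total seconds to the label: (0 × 3600 + 43 × 60 + 44) = 2624.
Frame index = 2624 × 30 + 18 = 78738.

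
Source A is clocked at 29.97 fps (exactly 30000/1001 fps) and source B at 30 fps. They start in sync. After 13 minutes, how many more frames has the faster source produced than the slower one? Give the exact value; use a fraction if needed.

1800/77 frames

13 min = 780 s.
A emits 30000/1001 × 780 = 1800000/77 frames; B emits 30 × 780 = 23400.
Difference = 1800/77 frames (≈ 23.3766); B is ahead of A.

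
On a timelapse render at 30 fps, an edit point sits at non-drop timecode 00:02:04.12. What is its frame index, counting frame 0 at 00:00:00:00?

Total seconds to the label: (0 × 3600 + 2 × 60 + 4) = 124.
Frame index = 124 × 30 + 12 = 3732.

3732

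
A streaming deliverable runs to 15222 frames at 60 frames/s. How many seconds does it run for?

Running time = 15222 / (60) = 253.7 s.

253.7 seconds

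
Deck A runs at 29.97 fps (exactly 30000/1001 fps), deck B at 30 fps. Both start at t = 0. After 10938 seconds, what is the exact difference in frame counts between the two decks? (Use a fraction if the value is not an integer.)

328140/1001 frames

A emits 30000/1001 × 10938 = 328140000/1001 frames; B emits 30 × 10938 = 328140.
Difference = 328140/1001 frames (≈ 327.8122); B is ahead of A.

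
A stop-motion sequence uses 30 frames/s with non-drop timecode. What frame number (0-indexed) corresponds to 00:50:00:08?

frame 90008

Total seconds to the label: (0 × 3600 + 50 × 60 + 0) = 3000.
Frame index = 3000 × 30 + 8 = 90008.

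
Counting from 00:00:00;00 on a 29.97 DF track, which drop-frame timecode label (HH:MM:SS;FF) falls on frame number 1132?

Each 10-minute DF block holds 10 × 60 × 30 − 9 × 2 = 17982 frames. 1132 ÷ 17982 → 0 full blocks, remainder 1132.
Within the partial block the first minute is 1800 frames and each further minute 1798, so 0 further minute boundaries passed. Total skipped labels = 18 × 0 + 2 × 0 = 0.
Non-drop label index = 1132 + 0 = 1132; at 30 labels/s that is 00:00:37:22, i.e. DF 00:00:37;22.

00:00:37;22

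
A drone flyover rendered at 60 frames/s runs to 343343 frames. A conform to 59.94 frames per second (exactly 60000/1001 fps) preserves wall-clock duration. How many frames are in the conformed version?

343000 frames

Target frames = source frames × (target rate / source rate) = 343343 × (60000/1001)/(60) = 343343 × 1000/1001 = 343000.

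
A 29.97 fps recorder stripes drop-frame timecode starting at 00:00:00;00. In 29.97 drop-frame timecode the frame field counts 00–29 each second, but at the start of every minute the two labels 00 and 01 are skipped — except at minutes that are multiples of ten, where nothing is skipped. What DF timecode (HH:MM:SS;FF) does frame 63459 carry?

00:35:17;13

Ten DF minutes hold 17982 frames, so frame 63459 lies in block 3 (frames 53946–71927) with 9513 frames into that block.
The block's first minute is 1800 frames and the rest 1798 each; 9513 frames reaches minute 5, so 3 × 18 + 5 × 2 = 64 labels have been skipped so far.
Adding those back, label number 63459 + 64 = 63523 at 30 labels/s is 2117 s + 13 f = 0 h 35 min 17 s frame 13, i.e. 00:35:17;13.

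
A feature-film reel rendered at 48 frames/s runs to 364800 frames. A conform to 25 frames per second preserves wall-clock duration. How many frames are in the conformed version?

190000 frames

Target frames = source frames × (target rate / source rate) = 364800 × (25)/(48) = 364800 × 25/48 = 190000.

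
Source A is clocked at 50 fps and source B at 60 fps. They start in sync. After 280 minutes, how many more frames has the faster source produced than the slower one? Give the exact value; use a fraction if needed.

168000 frames

280 min = 16800 s.
A emits 50 × 16800 = 840000 frames; B emits 60 × 16800 = 1008000.
Difference = 168000 frames; B is ahead of A.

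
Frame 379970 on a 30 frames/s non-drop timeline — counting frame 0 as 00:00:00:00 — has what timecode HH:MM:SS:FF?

379970 ÷ 30 = 12665 full seconds, remainder 20 frames.
12665 s = 3 h 31 min 5 s.
Timecode: 03:31:05:20.

03:31:05:20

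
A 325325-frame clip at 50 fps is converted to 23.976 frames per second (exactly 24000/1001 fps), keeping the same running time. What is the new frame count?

Target frames = source frames × (target rate / source rate) = 325325 × (24000/1001)/(50) = 325325 × 480/1001 = 156000.

156000 frames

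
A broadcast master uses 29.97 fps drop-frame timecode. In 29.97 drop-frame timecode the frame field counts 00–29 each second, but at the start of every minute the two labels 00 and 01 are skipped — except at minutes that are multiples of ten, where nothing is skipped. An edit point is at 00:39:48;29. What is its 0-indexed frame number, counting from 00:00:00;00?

71597

Complete 10-minute blocks: 3, each 17982 frames → 53946.
Remaining 9 whole minutes in the current block: 1800 + 8 × 1798 = 16184 frames.
Within the current minute: 48 × 30 + 29 − 2 = 1467 (labels ;00/;01 skipped at this minute). Total = 53946 + 16184 + 1467 = 71597.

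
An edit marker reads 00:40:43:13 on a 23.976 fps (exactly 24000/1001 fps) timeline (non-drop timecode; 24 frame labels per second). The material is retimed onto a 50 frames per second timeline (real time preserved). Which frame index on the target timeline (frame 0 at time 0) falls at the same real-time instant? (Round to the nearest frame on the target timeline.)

frame 122299

Source frame index: (0×3600 + 40×60 + 43) × 24 + 13 = 58645.
Real time: 58645 / (24000/1001) = 11740729/4800 s.
Target frame: (11740729/4800) × (50) = 11740729/96 ≈ 122299.260 → 122299.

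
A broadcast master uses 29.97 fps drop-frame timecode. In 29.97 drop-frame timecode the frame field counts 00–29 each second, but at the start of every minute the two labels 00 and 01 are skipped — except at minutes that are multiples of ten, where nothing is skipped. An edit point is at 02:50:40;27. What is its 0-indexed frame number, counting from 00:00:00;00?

Complete 10-minute blocks: 17, each 17982 frames → 305694.
Remaining 0 whole minutes in the current block: 0 frames.
Within the current minute: 40 × 30 + 27 = 1227. Total = 305694 + 0 + 1227 = 306921.

306921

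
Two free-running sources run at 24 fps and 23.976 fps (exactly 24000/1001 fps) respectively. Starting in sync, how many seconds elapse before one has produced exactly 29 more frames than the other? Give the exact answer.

The gap grows by |24000/1001 − 24| = 24/1001 frames per second.
Time for a 29-frame gap: 29 ÷ (24/1001) = 29029/24 s.

29029/24 seconds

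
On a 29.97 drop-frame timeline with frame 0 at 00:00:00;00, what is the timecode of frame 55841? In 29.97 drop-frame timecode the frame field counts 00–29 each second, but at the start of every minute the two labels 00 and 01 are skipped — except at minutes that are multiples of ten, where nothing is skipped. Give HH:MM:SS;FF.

Ten DF minutes hold 17982 frames, so frame 55841 lies in block 3 (frames 53946–71927) with 1895 frames into that block.
The block's first minute is 1800 frames and the rest 1798 each; 1895 frames reaches minute 1, so 3 × 18 + 1 × 2 = 56 labels have been skipped so far.
Adding those back, label number 55841 + 56 = 55897 at 30 labels/s is 1863 s + 7 f = 0 h 31 min 3 s frame 7, i.e. 00:31:03;07.

00:31:03;07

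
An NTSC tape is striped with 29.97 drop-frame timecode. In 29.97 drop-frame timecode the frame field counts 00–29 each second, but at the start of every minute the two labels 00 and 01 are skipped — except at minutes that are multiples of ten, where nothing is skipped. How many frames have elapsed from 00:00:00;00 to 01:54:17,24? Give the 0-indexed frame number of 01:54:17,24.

Complete 10-minute blocks: 11, each 17982 frames → 197802.
Remaining 4 whole minutes in the current block: 1800 + 3 × 1798 = 7194 frames.
Within the current minute: 17 × 30 + 24 − 2 = 532 (labels ;00/;01 skipped at this minute). Total = 197802 + 7194 + 532 = 205528.

205528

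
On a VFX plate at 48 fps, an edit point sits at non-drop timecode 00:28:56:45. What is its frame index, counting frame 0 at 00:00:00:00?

Total seconds to the label: (0 × 3600 + 28 × 60 + 56) = 1736.
Frame index = 1736 × 48 + 45 = 83373.

83373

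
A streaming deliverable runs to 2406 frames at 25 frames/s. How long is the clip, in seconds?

96.24 seconds

Running time = 2406 / (25) = 96.24 s.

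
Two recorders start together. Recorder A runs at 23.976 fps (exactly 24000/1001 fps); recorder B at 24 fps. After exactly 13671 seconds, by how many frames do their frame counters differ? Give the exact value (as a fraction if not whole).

46872/143 frames

A emits 24000/1001 × 13671 = 46872000/143 frames; B emits 24 × 13671 = 328104.
Difference = 46872/143 frames (≈ 327.7762); B is ahead of A.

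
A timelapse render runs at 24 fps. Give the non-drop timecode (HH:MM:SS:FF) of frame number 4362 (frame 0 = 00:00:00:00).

00:03:01:18

4362 ÷ 24 = 181 full seconds, remainder 18 frames.
181 s = 0 h 3 min 1 s.
Timecode: 00:03:01:18.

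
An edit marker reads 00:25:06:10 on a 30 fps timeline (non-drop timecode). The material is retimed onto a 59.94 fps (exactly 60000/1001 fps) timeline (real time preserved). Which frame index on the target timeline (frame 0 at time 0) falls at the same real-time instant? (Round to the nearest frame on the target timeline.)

frame 90290

Source frame index: (0×3600 + 25×60 + 6) × 30 + 10 = 45190.
Real time: 45190 / (30) = 4519/3 s.
Target frame: (4519/3) × (60000/1001) = 90380000/1001 ≈ 90289.710 → 90290.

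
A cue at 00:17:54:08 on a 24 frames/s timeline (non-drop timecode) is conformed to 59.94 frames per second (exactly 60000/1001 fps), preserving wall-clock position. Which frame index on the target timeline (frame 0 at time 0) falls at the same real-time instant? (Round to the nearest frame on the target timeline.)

frame 64396

Source frame index: (0×3600 + 17×60 + 54) × 24 + 8 = 25784.
Real time: 25784 / (24) = 3223/3 s.
Target frame: (3223/3) × (60000/1001) = 5860000/91 ≈ 64395.604 → 64396.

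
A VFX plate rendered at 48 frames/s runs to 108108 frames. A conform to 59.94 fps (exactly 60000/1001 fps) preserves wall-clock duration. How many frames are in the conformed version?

135000 frames

Target frames = source frames × (target rate / source rate) = 108108 × (60000/1001)/(48) = 108108 × 1250/1001 = 135000.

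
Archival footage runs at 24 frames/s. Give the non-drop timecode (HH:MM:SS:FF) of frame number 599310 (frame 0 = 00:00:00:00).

06:56:11:06

599310 ÷ 24 = 24971 full seconds, remainder 6 frames.
24971 s = 6 h 56 min 11 s.
Timecode: 06:56:11:06.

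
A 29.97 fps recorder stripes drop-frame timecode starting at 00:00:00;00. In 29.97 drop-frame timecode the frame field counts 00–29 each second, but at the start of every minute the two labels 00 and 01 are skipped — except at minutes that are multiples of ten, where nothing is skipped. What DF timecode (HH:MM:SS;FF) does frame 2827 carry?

00:01:34;09

Ten DF minutes hold 17982 frames, so frame 2827 lies in block 0 (frames 0–17981) with 2827 frames into that block.
The block's first minute is 1800 frames and the rest 1798 each; 2827 frames reaches minute 1, so 0 × 18 + 1 × 2 = 2 labels have been skipped so far.
Adding those back, label number 2827 + 2 = 2829 at 30 labels/s is 94 s + 9 f = 0 h 1 min 34 s frame 9, i.e. 00:01:34;09.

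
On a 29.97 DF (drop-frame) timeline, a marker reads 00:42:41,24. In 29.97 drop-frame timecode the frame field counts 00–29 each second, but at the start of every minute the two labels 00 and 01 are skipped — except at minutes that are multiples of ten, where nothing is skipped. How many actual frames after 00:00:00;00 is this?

76778

As if non-drop at 30 labels/s: (0 × 3600 + 42 × 60 + 41) × 30 + 24 = 76854.
Minute boundaries passed: 42; those not divisible by 10: 42 − 4 = 38; dropped labels = 2 × 38 = 76.
Actual frame index = 76854 − 76 = 76778.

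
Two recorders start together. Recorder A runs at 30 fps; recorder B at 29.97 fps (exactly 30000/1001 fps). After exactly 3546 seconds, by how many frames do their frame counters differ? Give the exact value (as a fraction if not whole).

106380/1001 frames

A emits 30 × 3546 = 106380 frames; B emits 30000/1001 × 3546 = 106380000/1001.
Difference = 106380/1001 frames (≈ 106.2737); B is behind A.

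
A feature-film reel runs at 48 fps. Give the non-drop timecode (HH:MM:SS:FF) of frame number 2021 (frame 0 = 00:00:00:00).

2021 ÷ 48 = 42 full seconds, remainder 5 frames.
42 s = 0 h 0 min 42 s.
Timecode: 00:00:42:05.

00:00:42:05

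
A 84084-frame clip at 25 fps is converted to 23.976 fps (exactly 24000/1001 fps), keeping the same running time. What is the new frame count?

80640 frames

Target frames = source frames × (target rate / source rate) = 84084 × (24000/1001)/(25) = 84084 × 960/1001 = 80640.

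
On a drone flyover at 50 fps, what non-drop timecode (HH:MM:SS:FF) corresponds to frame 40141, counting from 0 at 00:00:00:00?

00:13:22:41

40141 ÷ 50 = 802 full seconds, remainder 41 frames.
802 s = 0 h 13 min 22 s.
Timecode: 00:13:22:41.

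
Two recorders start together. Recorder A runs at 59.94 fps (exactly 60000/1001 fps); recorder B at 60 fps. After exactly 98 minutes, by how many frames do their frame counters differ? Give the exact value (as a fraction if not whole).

50400/143 frames

98 min = 5880 s.
A emits 60000/1001 × 5880 = 50400000/143 frames; B emits 60 × 5880 = 352800.
Difference = 50400/143 frames (≈ 352.4476); B is ahead of A.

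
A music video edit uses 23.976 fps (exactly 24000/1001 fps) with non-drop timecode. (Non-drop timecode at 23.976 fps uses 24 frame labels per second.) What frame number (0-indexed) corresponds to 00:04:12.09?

Total seconds to the label: (0 × 3600 + 4 × 60 + 12) = 252.
Frame index = 252 × 24 + 9 = 6057.

6057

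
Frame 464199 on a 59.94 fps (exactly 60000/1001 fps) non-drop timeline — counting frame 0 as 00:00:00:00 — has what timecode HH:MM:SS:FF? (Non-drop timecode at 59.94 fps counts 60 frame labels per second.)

464199 ÷ 60 = 7736 full seconds, remainder 39 frames.
7736 s = 2 h 8 min 56 s.
Timecode: 02:08:56:39.

02:08:56:39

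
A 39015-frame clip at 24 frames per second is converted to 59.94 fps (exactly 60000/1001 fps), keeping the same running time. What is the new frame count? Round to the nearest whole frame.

Frames at target rate = 39015 × (60000/1001) / (24) = 97537500/1001 ≈ 97440.060.
Nearest whole frame: 97440.

97440 frames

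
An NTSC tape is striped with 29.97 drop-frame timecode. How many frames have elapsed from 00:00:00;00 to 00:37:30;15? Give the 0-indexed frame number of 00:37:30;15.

Complete 10-minute blocks: 3, each 17982 frames → 53946.
Remaining 7 whole minutes in the current block: 1800 + 6 × 1798 = 12588 frames.
Within the current minute: 30 × 30 + 15 − 2 = 913 (labels ;00/;01 skipped at this minute). Total = 53946 + 12588 + 913 = 67447.

67447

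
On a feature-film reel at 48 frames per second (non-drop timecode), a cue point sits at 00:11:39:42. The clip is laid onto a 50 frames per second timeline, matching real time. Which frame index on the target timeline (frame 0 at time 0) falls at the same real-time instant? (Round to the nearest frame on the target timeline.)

frame 34994

Source frame index: (0×3600 + 11×60 + 39) × 48 + 42 = 33594.
Real time: 33594 / (48) = 5599/8 s.
Target frame: (5599/8) × (50) = 139975/4 ≈ 34993.750 → 34994.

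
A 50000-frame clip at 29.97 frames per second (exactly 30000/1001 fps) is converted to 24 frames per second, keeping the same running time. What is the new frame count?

Target frames = source frames × (target rate / source rate) = 50000 × (24)/(30000/1001) = 50000 × 1001/1250 = 40040.

40040 frames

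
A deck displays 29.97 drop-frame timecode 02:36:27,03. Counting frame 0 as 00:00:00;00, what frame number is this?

281331

As if non-drop at 30 labels/s: (2 × 3600 + 36 × 60 + 27) × 30 + 3 = 281613.
Minute boundaries passed: 156; those not divisible by 10: 156 − 15 = 141; dropped labels = 2 × 141 = 282.
Actual frame index = 281613 − 282 = 281331.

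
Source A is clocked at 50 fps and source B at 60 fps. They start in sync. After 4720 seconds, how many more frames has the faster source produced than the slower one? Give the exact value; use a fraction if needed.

A emits 50 × 4720 = 236000 frames; B emits 60 × 4720 = 283200.
Difference = 47200 frames; B is ahead of A.

47200 frames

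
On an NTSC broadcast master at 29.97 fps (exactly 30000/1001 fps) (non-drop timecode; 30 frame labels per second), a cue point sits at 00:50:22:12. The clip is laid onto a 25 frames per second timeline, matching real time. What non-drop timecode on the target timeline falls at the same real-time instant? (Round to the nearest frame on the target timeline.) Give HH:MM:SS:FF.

Source frame index: (0×3600 + 50×60 + 22) × 30 + 12 = 90672.
Real time: 90672 / (30000/1001) = 1890889/625 s.
Target frame: (1890889/625) × (25) = 1890889/25 ≈ 75635.560 → 75636.
At 25 labels/s: frame 75636 → 00:50:25:11.

00:50:25:11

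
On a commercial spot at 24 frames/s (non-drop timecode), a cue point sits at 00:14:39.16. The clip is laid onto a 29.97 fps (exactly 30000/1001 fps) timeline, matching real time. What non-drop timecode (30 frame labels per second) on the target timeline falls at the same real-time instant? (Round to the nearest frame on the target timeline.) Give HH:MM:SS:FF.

00:14:38:24

Source frame index: (0×3600 + 14×60 + 39) × 24 + 16 = 21112.
Real time: 21112 / (24) = 2639/3 s.
Target frame: (2639/3) × (30000/1001) = 290000/11 ≈ 26363.636 → 26364.
At 30 labels/s: frame 26364 → 00:14:38:24.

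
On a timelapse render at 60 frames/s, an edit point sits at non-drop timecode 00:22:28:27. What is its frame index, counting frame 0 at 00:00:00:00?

frame 80907

Total seconds to the label: (0 × 3600 + 22 × 60 + 28) = 1348.
Frame index = 1348 × 60 + 27 = 80907.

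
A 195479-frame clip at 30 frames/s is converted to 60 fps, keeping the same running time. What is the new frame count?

390958 frames

Target frames = source frames × (target rate / source rate) = 195479 × (60)/(30) = 195479 × 2 = 390958.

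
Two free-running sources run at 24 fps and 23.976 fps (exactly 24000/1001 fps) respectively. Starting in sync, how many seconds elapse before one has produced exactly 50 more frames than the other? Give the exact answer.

25025/12 seconds

The gap grows by |24000/1001 − 24| = 24/1001 frames per second.
Time for a 50-frame gap: 50 ÷ (24/1001) = 25025/12 s.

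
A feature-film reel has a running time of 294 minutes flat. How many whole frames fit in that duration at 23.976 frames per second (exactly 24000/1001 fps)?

294 min = 17640 s.
Frames = 17640 × 24000/1001 = 60480000/143 ≈ 422937.0629.
Complete frames: 422937.

422937 frames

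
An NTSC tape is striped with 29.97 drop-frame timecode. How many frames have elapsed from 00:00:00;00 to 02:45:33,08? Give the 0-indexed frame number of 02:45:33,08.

297700

As if non-drop at 30 labels/s: (2 × 3600 + 45 × 60 + 33) × 30 + 8 = 297998.
Minute boundaries passed: 165; those not divisible by 10: 165 − 16 = 149; dropped labels = 2 × 149 = 298.
Actual frame index = 297998 − 298 = 297700.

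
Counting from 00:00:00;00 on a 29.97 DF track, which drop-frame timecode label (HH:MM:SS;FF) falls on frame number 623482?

05:46:43;16

Ten DF minutes hold 17982 frames, so frame 623482 lies in block 34 (frames 611388–629369) with 12094 frames into that block.
The block's first minute is 1800 frames and the rest 1798 each; 12094 frames reaches minute 6, so 34 × 18 + 6 × 2 = 624 labels have been skipped so far.
Adding those back, label number 623482 + 624 = 624106 at 30 labels/s is 20803 s + 16 f = 5 h 46 min 43 s frame 16, i.e. 05:46:43;16.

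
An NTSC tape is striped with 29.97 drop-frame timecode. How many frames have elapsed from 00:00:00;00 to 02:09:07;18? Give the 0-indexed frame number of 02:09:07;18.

As if non-drop at 30 labels/s: (2 × 3600 + 9 × 60 + 7) × 30 + 18 = 232428.
Minute boundaries passed: 129; those not divisible by 10: 129 − 12 = 117; dropped labels = 2 × 117 = 234.
Actual frame index = 232428 − 234 = 232194.

232194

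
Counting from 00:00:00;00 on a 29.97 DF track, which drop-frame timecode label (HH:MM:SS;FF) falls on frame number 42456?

00:23:36;18

Each 10-minute DF block holds 10 × 60 × 30 − 9 × 2 = 17982 frames. 42456 ÷ 17982 → 2 full blocks, remainder 6492.
Within the partial block the first minute is 1800 frames and each further minute 1798, so 3 further minute boundaries passed. Total skipped labels = 18 × 2 + 2 × 3 = 42.
Non-drop label index = 42456 + 42 = 42498; at 30 labels/s that is 00:23:36:18, i.e. DF 00:23:36;18.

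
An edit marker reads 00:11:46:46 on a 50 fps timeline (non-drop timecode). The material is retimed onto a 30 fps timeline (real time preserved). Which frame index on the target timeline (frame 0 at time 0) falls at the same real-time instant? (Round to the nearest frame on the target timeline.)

frame 21208

Source frame index: (0×3600 + 11×60 + 46) × 50 + 46 = 35346.
Real time: 35346 / (50) = 17673/25 s.
Target frame: (17673/25) × (30) = 106038/5 ≈ 21207.600 → 21208.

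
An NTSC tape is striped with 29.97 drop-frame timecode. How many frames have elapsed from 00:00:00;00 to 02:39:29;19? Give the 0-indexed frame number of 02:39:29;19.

286801

As if non-drop at 30 labels/s: (2 × 3600 + 39 × 60 + 29) × 30 + 19 = 287089.
Minute boundaries passed: 159; those not divisible by 10: 159 − 15 = 144; dropped labels = 2 × 144 = 288.
Actual frame index = 287089 − 288 = 286801.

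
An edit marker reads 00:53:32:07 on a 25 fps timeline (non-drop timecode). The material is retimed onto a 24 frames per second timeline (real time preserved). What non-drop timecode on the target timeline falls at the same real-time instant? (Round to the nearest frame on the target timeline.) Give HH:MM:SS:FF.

Source frame index: (0×3600 + 53×60 + 32) × 25 + 7 = 80307.
Real time: 80307 / (25) = 80307/25 s.
Target frame: (80307/25) × (24) = 1927368/25 ≈ 77094.720 → 77095.
At 24 labels/s: frame 77095 → 00:53:32:07.

00:53:32:07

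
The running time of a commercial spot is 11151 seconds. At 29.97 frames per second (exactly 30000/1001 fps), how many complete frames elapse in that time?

334195 frames

Frames = 11151 × 30000/1001 = 47790000/143 ≈ 334195.8042.
Complete frames: 334195.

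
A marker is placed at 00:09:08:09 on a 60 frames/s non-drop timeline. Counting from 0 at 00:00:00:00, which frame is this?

frame 32889

Total seconds to the label: (0 × 3600 + 9 × 60 + 8) = 548.
Frame index = 548 × 60 + 9 = 32889.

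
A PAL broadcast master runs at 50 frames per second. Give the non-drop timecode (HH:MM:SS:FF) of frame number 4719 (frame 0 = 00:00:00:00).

4719 ÷ 50 = 94 full seconds, remainder 19 frames.
94 s = 0 h 1 min 34 s.
Timecode: 00:01:34:19.

00:01:34:19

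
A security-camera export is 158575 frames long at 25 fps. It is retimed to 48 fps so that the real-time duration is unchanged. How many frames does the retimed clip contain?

Target frames = source frames × (target rate / source rate) = 158575 × (48)/(25) = 158575 × 48/25 = 304464.

304464 frames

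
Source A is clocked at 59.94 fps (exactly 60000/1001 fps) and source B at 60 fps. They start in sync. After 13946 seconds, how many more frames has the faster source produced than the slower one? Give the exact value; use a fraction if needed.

836760/1001 frames

A emits 60000/1001 × 13946 = 836760000/1001 frames; B emits 60 × 13946 = 836760.
Difference = 836760/1001 frames (≈ 835.9241); B is ahead of A.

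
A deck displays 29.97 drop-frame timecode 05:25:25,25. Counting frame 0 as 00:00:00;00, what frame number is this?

585189

As if non-drop at 30 labels/s: (5 × 3600 + 25 × 60 + 25) × 30 + 25 = 585775.
Minute boundaries passed: 325; those not divisible by 10: 325 − 32 = 293; dropped labels = 2 × 293 = 586.
Actual frame index = 585775 − 586 = 585189.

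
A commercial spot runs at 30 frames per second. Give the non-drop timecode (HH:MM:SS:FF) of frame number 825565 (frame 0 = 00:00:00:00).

825565 ÷ 30 = 27518 full seconds, remainder 25 frames.
27518 s = 7 h 38 min 38 s.
Timecode: 07:38:38:25.

07:38:38:25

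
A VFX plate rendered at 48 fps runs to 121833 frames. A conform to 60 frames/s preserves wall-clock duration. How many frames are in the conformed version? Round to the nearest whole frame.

152291 frames

Frames at target rate = 121833 × (60) / (48) = 609165/4 ≈ 152291.250.
Nearest whole frame: 152291.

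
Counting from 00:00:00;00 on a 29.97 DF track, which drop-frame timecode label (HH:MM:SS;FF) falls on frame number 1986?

Ten DF minutes hold 17982 frames, so frame 1986 lies in block 0 (frames 0–17981) with 1986 frames into that block.
The block's first minute is 1800 frames and the rest 1798 each; 1986 frames reaches minute 1, so 0 × 18 + 1 × 2 = 2 labels have been skipped so far.
Adding those back, label number 1986 + 2 = 1988 at 30 labels/s is 66 s + 8 f = 0 h 1 min 6 s frame 8, i.e. 00:01:06;08.

00:01:06;08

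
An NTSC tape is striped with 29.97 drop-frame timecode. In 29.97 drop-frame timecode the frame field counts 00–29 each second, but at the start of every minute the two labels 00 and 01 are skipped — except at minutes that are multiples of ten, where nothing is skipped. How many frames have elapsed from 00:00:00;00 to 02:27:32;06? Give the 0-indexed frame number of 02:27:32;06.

As if non-drop at 30 labels/s: (2 × 3600 + 27 × 60 + 32) × 30 + 6 = 265566.
Minute boundaries passed: 147; those not divisible by 10: 147 − 14 = 133; dropped labels = 2 × 133 = 266.
Actual frame index = 265566 − 266 = 265300.

265300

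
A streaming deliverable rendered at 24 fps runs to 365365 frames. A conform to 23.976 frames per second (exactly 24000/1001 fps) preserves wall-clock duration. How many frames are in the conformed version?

Target frames = source frames × (target rate / source rate) = 365365 × (24000/1001)/(24) = 365365 × 1000/1001 = 365000.

365000 frames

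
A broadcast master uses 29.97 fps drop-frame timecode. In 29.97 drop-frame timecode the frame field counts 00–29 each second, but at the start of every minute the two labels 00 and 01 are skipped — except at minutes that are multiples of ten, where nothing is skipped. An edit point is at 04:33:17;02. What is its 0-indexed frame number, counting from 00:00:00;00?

491420

As if non-drop at 30 labels/s: (4 × 3600 + 33 × 60 + 17) × 30 + 2 = 491912.
Minute boundaries passed: 273; those not divisible by 10: 273 − 27 = 246; dropped labels = 2 × 246 = 492.
Actual frame index = 491912 − 492 = 491420.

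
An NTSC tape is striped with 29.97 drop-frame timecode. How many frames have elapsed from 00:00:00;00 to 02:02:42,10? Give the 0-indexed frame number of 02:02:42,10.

As if non-drop at 30 labels/s: (2 × 3600 + 2 × 60 + 42) × 30 + 10 = 220870.
Minute boundaries passed: 122; those not divisible by 10: 122 − 12 = 110; dropped labels = 2 × 110 = 220.
Actual frame index = 220870 − 220 = 220650.

220650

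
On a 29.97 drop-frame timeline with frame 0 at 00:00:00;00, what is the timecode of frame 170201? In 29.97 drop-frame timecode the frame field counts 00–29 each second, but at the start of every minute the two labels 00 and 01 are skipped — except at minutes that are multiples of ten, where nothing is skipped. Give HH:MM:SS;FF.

Each 10-minute DF block holds 10 × 60 × 30 − 9 × 2 = 17982 frames. 170201 ÷ 17982 → 9 full blocks, remainder 8363.
Within the partial block the first minute is 1800 frames and each further minute 1798, so 4 further minute boundaries passed. Total skipped labels = 18 × 9 + 2 × 4 = 170.
Non-drop label index = 170201 + 170 = 170371; at 30 labels/s that is 01:34:39:01, i.e. DF 01:34:39;01.

01:34:39;01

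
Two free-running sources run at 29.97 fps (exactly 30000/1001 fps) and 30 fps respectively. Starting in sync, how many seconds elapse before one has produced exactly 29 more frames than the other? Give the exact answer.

The gap grows by |30 − 30000/1001| = 30/1001 frames per second.
Time for a 29-frame gap: 29 ÷ (30/1001) = 29029/30 s.

29029/30 seconds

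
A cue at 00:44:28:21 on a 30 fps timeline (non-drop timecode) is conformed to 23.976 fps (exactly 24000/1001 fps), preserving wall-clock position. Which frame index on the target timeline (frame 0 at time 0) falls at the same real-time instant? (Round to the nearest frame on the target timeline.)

Source frame index: (0×3600 + 44×60 + 28) × 30 + 21 = 80061.
Real time: 80061 / (30) = 26687/10 s.
Target frame: (26687/10) × (24000/1001) = 64048800/1001 ≈ 63984.815 → 63985.

frame 63985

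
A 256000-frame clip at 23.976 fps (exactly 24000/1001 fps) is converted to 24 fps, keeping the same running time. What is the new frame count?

Target frames = source frames × (target rate / source rate) = 256000 × (24)/(24000/1001) = 256000 × 1001/1000 = 256256.

256256 frames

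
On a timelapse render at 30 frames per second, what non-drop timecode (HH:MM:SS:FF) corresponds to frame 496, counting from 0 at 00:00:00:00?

496 ÷ 30 = 16 full seconds, remainder 16 frames.
16 s = 0 h 0 min 16 s.
Timecode: 00:00:16:16.

00:00:16:16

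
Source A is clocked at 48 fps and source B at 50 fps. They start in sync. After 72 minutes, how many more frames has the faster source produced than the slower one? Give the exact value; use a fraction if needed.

72 min = 4320 s.
A emits 48 × 4320 = 207360 frames; B emits 50 × 4320 = 216000.
Difference = 8640 frames; B is ahead of A.

8640 frames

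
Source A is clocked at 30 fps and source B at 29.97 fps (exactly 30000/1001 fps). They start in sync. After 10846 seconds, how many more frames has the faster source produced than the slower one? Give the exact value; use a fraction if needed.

A emits 30 × 10846 = 325380 frames; B emits 30000/1001 × 10846 = 29580000/91.
Difference = 29580/91 frames (≈ 325.0549); B is behind A.

29580/91 frames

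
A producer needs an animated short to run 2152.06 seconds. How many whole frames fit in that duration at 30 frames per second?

Frames = 2152.06 × 30 = 322809/5 ≈ 64561.8000.
Complete frames: 64561.

64561 frames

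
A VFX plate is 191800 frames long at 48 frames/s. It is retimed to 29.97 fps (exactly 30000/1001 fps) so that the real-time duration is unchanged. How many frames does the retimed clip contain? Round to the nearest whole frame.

Frames at target rate = 191800 × (30000/1001) / (48) = 17125000/143 ≈ 119755.245.
Nearest whole frame: 119755.

119755 frames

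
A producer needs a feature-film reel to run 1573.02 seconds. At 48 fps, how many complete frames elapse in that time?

75504 frames

Frames = 1573.02 × 48 = 1887624/25 ≈ 75504.9600.
Complete frames: 75504.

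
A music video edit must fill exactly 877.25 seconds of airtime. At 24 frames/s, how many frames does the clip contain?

21054 frames

Frames = 877.25 × 24 = 21054.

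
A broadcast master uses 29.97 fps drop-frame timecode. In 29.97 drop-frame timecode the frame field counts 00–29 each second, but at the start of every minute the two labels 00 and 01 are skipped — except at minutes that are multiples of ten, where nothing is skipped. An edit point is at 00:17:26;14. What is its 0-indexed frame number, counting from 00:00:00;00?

31362

Complete 10-minute blocks: 1, each 17982 frames → 17982.
Remaining 7 whole minutes in the current block: 1800 + 6 × 1798 = 12588 frames.
Within the current minute: 26 × 30 + 14 − 2 = 792 (labels ;00/;01 skipped at this minute). Total = 17982 + 12588 + 792 = 31362.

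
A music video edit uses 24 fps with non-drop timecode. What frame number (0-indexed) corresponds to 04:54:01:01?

Total seconds to the label: (4 × 3600 + 54 × 60 + 1) = 17641.
Frame index = 17641 × 24 + 1 = 423385.

423385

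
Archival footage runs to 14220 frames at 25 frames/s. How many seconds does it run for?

Running time = 14220 / (25) = 568.8 s.

568.8 seconds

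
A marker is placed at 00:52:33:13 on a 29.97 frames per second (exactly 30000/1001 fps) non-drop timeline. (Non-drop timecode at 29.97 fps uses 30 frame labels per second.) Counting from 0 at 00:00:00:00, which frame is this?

Total seconds to the label: (0 × 3600 + 52 × 60 + 33) = 3153.
Frame index = 3153 × 30 + 13 = 94603.

94603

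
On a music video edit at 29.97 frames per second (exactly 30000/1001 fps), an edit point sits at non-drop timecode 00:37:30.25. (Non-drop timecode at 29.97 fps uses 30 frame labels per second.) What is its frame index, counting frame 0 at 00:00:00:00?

Total seconds to the label: (0 × 3600 + 37 × 60 + 30) = 2250.
Frame index = 2250 × 30 + 25 = 67525.

67525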